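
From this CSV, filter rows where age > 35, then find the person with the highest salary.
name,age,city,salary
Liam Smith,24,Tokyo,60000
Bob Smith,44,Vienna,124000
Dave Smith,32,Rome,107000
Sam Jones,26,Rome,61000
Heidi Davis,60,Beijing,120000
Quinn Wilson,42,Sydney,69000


Filter: age > 35
Sort by: salary (descending)

Filtered records (3):
  Bob Smith, age 44, salary $124000
  Heidi Davis, age 60, salary $120000
  Quinn Wilson, age 42, salary $69000

Highest salary: Bob Smith ($124000)

Bob Smith


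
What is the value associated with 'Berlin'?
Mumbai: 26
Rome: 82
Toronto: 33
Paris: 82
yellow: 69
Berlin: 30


Looking up key 'Berlin'
Value: 30

30


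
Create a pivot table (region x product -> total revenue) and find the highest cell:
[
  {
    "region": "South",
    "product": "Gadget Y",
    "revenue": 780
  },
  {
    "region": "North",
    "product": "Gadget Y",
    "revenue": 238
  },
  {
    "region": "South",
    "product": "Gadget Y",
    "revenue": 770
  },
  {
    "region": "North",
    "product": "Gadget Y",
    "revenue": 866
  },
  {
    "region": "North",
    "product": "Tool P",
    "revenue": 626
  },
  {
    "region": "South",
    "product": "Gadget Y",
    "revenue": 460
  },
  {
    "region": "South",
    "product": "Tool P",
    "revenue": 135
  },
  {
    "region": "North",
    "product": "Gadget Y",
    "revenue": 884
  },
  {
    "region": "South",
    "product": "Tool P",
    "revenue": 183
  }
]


Pivot: region (rows) x product (columns) -> total revenue

     Gadget Y      Tool P      
North         1988           626  
South         2010           318  

Highest: South / Gadget Y = $2010

South / Gadget Y = $2010


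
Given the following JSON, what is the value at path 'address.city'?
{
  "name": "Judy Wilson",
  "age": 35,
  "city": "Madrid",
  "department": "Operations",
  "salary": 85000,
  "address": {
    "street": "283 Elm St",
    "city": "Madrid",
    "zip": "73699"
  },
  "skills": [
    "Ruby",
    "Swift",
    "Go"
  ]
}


Query: address.city
Path: address -> city
Value: Madrid

Madrid


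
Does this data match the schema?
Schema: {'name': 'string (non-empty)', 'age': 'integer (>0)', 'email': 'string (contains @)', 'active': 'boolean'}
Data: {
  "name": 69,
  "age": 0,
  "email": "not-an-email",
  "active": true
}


Validating each field against schema:
  name: FAIL (69 is not a string)
  age: FAIL (0 is not > 0)
  email: FAIL ("not-an-email" does not contain @)
  active: OK (boolean)

Result: INVALID (3 errors: name, age, email)

INVALID (3 errors: name, age, email)


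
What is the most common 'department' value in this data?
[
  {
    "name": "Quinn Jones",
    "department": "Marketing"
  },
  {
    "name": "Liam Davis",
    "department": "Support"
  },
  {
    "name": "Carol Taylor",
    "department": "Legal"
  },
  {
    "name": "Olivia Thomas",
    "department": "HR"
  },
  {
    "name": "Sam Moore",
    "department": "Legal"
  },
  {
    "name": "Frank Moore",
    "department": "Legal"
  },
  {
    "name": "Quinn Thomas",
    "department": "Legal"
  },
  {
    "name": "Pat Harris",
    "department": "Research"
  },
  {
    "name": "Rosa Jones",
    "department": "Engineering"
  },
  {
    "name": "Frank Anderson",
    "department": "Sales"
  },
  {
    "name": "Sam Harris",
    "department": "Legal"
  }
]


Counting 'department' values across 11 records:

  Legal: 5 #####
  Marketing: 1 #
  Support: 1 #
  HR: 1 #
  Research: 1 #
  Engineering: 1 #
  Sales: 1 #

Most common: Legal (5 times)

Legal (5 times)


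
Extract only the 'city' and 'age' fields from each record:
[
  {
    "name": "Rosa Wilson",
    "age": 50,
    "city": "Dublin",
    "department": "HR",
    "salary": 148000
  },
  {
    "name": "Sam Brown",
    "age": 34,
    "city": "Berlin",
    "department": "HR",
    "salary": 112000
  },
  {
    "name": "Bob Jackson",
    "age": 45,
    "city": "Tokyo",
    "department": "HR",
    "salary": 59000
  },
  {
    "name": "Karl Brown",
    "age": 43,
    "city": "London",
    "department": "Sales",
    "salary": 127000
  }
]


Original: 4 records with fields: name, age, city, department, salary
Keep: ['city', 'age']
Drop: ['name', 'department', 'salary']
Result: 4 records, 2 fields each

[
  {
    "city": "Dublin",
    "age": 50
  },
  {
    "city": "Berlin",
    "age": 34
  },
  {
    "city": "Tokyo",
    "age": 45
  },
  {
    "city": "London",
    "age": 43
  }
]


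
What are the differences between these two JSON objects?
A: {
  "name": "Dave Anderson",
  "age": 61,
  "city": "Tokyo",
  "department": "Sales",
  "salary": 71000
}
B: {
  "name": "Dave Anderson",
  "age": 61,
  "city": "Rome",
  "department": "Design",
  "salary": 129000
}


Comparing each field (in key order):
  name: same
  age: same
  city: DIFFERENT
  department: DIFFERENT
  salary: DIFFERENT
Differences:
  city: Tokyo -> Rome
  department: Sales -> Design
  salary: 71000 -> 129000

3 field(s) changed

3 changes: city, department, salary


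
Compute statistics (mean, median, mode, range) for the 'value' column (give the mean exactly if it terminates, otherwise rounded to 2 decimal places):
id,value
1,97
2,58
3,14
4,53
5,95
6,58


Data: [97, 58, 14, 53, 95, 58]
Count: 6
Sum: 375
Mean: 375/6 = 62.5
Sorted: [14, 53, 58, 58, 95, 97]
Median: 58.0
Mode: 58 (2 times)
Range: 97 - 14 = 83
Min: 14, Max: 97

mean=62.5, median=58.0, mode=58, range=83


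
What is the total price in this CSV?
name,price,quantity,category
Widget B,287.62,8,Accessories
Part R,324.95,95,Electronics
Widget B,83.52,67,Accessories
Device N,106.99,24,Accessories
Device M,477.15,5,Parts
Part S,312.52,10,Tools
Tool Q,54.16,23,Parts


Computing total price:
Values: [287.62, 324.95, 83.52, 106.99, 477.15, 312.52, 54.16]
Sum = 1646.91

1646.91


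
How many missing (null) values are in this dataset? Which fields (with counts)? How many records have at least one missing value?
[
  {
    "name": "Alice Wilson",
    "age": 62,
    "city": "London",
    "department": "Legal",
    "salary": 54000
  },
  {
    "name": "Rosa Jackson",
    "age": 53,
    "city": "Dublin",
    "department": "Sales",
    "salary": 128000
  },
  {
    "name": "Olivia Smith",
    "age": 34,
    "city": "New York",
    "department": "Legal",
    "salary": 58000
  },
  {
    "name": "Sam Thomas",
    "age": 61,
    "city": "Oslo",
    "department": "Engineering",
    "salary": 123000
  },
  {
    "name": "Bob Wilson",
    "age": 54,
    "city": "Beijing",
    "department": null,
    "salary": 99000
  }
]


Checking for missing (null) values in 5 records:

  Alice Wilson: complete
  Rosa Jackson: complete
  Olivia Smith: complete
  Sam Thomas: complete
  Bob Wilson: department

Per field:
  name: 0 missing
  age: 0 missing
  city: 0 missing
  department: 1 missing
  salary: 0 missing

Total missing values: 1
Records with any missing: 1

1 missing values (department: 1); 1 incomplete records


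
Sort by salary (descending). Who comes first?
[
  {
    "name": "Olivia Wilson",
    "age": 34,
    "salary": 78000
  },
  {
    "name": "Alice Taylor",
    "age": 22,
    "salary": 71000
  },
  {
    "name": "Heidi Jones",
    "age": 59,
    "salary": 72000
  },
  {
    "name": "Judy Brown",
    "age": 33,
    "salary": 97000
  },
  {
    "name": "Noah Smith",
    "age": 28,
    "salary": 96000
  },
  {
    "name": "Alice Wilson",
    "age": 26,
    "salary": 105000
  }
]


Sort by: salary (descending)

Sorted order:
  1. Alice Wilson (salary = 105000)
  2. Judy Brown (salary = 97000)
  3. Noah Smith (salary = 96000)
  4. Olivia Wilson (salary = 78000)
  5. Heidi Jones (salary = 72000)
  6. Alice Taylor (salary = 71000)

First: Alice Wilson

Alice Wilson


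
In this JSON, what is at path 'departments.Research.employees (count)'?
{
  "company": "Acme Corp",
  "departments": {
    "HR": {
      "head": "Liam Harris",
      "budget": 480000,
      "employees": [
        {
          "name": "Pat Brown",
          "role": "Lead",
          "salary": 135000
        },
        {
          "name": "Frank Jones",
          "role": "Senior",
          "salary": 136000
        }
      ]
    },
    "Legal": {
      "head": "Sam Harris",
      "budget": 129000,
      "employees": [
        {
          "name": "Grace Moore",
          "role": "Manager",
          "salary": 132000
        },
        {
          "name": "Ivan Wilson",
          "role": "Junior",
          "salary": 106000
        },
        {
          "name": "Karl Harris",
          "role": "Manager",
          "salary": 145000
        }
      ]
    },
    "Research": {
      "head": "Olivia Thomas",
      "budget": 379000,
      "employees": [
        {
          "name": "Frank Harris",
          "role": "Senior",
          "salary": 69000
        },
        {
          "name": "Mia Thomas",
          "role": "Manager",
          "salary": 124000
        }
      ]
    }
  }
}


Path: departments.Research.employees (count)

Navigate:
  -> departments
  -> Research
  -> employees (array, length 2)

2


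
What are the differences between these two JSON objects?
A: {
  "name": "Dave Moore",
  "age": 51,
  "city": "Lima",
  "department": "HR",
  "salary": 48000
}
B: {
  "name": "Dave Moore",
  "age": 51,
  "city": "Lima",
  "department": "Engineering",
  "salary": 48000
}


Comparing each field (in key order):
  name: same
  age: same
  city: same
  department: DIFFERENT
  salary: same
Differences:
  department: HR -> Engineering

1 field(s) changed

1 change: department


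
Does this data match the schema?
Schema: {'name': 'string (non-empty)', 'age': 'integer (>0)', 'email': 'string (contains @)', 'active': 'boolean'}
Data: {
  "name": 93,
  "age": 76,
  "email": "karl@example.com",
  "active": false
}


Validating each field against schema:
  name: FAIL (93 is not a string)
  age: OK (positive integer)
  email: OK (string with @)
  active: OK (boolean)

Result: INVALID (1 error: name)

INVALID (1 error: name)


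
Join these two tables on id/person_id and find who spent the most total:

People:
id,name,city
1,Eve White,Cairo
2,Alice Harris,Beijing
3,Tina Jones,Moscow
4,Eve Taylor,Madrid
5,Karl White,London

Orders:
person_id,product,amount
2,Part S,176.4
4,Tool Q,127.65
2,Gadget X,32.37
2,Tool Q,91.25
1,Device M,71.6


Join on: people.id = orders.person_id

Joined rows:
  Alice Harris (Beijing) bought Part S for $176.4
  Eve Taylor (Madrid) bought Tool Q for $127.65
  Alice Harris (Beijing) bought Gadget X for $32.37
  Alice Harris (Beijing) bought Tool Q for $91.25
  Eve White (Cairo) bought Device M for $71.6

Total per person:
  Alice Harris: $300.02
  Eve Taylor: $127.65
  Eve White: $71.60

Top spender: Alice Harris ($300.02)

Alice Harris ($300.02)


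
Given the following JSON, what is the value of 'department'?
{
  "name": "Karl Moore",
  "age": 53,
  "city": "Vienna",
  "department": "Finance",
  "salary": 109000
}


Looking up field 'department'
Value: Finance

Finance


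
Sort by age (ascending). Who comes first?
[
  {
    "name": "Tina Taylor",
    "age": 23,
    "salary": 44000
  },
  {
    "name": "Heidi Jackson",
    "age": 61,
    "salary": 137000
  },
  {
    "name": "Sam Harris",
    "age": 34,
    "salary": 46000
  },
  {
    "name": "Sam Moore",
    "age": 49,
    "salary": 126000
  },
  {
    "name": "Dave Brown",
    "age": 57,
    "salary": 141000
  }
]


Sort by: age (ascending)

Sorted order:
  1. Tina Taylor (age = 23)
  2. Sam Harris (age = 34)
  3. Sam Moore (age = 49)
  4. Dave Brown (age = 57)
  5. Heidi Jackson (age = 61)

First: Tina Taylor

Tina Taylor


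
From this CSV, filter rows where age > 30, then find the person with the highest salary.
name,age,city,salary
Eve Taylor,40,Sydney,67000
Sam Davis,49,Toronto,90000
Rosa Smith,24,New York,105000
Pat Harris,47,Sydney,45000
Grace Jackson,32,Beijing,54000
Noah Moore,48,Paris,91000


Filter: age > 30
Sort by: salary (descending)

Filtered records (5):
  Noah Moore, age 48, salary $91000
  Sam Davis, age 49, salary $90000
  Eve Taylor, age 40, salary $67000
  Grace Jackson, age 32, salary $54000
  Pat Harris, age 47, salary $45000

Highest salary: Noah Moore ($91000)

Noah Moore


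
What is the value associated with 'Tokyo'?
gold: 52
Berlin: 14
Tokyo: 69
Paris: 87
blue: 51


Looking up key 'Tokyo'
Value: 69

69


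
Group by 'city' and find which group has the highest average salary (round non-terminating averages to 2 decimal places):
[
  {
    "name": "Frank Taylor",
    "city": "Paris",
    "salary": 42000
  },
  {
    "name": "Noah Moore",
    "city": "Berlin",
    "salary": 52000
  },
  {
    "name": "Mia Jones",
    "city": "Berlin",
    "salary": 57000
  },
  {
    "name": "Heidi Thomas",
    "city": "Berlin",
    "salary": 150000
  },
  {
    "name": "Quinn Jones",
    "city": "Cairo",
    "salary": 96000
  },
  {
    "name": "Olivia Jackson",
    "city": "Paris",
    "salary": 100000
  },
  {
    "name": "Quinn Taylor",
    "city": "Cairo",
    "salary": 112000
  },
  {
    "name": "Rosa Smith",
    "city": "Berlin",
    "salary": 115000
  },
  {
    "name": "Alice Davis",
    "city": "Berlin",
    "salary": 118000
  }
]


Group by: city

Groups:
  Berlin: 5 people, avg salary = 492000/5 = $98400
  Cairo: 2 people, avg salary = 208000/2 = $104000
  Paris: 2 people, avg salary = 142000/2 = $71000

Highest average salary: Cairo ($104000)

Cairo ($104000)


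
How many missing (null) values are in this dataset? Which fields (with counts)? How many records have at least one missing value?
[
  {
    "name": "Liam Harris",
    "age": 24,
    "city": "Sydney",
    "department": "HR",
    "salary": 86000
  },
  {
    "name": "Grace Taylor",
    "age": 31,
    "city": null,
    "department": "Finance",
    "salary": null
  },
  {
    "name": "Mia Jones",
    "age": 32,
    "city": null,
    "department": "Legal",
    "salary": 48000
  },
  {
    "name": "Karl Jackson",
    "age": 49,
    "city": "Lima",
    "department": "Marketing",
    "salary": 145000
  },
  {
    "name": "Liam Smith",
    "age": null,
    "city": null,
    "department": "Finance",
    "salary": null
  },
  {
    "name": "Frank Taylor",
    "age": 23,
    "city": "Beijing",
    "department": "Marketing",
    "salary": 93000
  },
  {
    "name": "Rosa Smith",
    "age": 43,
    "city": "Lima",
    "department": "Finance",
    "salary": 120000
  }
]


Checking for missing (null) values in 7 records:

  Liam Harris: complete
  Grace Taylor: city, salary
  Mia Jones: city
  Karl Jackson: complete
  Liam Smith: age, city, salary
  Frank Taylor: complete
  Rosa Smith: complete

Per field:
  name: 0 missing
  age: 1 missing
  city: 3 missing
  department: 0 missing
  salary: 2 missing

Total missing values: 6
Records with any missing: 3

6 missing values (age: 1, city: 3, salary: 2); 3 incomplete records


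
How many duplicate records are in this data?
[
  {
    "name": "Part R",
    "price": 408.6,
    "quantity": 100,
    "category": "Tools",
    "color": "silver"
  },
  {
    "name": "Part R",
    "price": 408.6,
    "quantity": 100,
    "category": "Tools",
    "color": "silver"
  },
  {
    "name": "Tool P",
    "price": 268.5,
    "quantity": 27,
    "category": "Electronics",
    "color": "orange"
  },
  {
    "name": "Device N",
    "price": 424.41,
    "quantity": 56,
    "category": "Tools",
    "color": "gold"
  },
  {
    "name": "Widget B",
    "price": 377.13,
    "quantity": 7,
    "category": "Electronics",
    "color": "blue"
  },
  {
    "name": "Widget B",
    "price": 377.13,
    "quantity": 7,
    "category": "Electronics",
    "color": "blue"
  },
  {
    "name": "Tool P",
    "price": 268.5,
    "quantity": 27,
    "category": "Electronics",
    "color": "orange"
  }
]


Checking 7 records for duplicates:

  Row 1: Part R ($408.6, qty 100)
  Row 2: Part R ($408.6, qty 100) <-- DUPLICATE
  Row 3: Tool P ($268.5, qty 27)
  Row 4: Device N ($424.41, qty 56)
  Row 5: Widget B ($377.13, qty 7)
  Row 6: Widget B ($377.13, qty 7) <-- DUPLICATE
  Row 7: Tool P ($268.5, qty 27) <-- DUPLICATE

Duplicates found: 3
Unique records: 4

3 duplicates, 4 unique


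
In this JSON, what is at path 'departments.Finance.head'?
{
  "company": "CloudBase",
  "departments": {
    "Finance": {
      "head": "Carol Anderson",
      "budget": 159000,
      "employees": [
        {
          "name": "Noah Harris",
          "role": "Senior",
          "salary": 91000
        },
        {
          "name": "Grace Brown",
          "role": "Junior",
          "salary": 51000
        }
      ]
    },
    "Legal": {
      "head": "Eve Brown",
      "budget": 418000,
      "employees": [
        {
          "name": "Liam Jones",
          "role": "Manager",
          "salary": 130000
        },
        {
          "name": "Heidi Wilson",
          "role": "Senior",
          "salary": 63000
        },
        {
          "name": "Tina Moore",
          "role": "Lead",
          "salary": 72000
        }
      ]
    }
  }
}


Path: departments.Finance.head

Navigate:
  -> departments
  -> Finance
  -> head = 'Carol Anderson'

Carol Anderson


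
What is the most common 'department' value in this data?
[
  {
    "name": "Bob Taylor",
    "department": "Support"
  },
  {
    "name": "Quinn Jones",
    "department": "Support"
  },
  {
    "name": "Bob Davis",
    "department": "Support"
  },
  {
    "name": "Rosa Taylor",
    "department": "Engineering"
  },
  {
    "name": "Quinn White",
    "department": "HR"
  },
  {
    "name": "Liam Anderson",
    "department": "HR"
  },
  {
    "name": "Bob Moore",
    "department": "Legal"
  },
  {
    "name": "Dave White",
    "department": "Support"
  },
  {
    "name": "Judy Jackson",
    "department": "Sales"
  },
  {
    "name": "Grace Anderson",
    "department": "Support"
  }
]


Counting 'department' values across 10 records:

  Support: 5 #####
  HR: 2 ##
  Engineering: 1 #
  Legal: 1 #
  Sales: 1 #

Most common: Support (5 times)

Support (5 times)


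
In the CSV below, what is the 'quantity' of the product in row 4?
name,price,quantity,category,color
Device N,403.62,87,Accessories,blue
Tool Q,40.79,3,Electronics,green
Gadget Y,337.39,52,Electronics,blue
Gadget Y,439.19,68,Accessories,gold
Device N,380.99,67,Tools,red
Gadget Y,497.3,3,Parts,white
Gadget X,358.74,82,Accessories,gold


Query: Row 4 ('Gadget Y'), column 'quantity'
Value: 68

68


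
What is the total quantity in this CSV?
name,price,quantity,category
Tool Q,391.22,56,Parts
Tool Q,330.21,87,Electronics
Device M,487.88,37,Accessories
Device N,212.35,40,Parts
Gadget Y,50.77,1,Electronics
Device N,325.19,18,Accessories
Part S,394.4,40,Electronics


Computing total quantity:
Values: [56, 87, 37, 40, 1, 18, 40]
Sum = 279

279


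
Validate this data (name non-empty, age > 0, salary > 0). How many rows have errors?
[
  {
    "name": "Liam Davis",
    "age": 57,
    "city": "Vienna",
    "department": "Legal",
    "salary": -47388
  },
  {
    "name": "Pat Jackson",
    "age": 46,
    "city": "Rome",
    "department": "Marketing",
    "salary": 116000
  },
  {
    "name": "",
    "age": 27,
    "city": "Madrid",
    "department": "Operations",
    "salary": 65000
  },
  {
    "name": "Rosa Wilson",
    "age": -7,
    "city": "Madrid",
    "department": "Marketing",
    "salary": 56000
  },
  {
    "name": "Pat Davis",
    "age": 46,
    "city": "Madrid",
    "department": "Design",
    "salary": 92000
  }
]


Validating 5 records:
Rules: name non-empty, age > 0, salary > 0

  Row 1 (Liam Davis): negative salary: -47388
  Row 2 (Pat Jackson): OK
  Row 3 (???): empty name
  Row 4 (Rosa Wilson): negative age: -7
  Row 5 (Pat Davis): OK

Total errors: 3

3 errors


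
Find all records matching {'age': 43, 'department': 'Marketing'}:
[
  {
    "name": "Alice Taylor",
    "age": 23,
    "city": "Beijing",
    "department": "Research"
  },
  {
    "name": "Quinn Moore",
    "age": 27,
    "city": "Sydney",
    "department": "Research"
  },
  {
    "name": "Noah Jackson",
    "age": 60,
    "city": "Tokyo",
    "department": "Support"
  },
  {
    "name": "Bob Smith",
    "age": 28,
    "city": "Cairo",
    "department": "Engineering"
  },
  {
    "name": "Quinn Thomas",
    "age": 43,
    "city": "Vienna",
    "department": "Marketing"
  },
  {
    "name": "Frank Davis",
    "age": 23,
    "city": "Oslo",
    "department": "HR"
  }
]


Search criteria: {'age': 43, 'department': 'Marketing'}

Checking 6 records:
  Alice Taylor: {age: 23, department: Research}
  Quinn Moore: {age: 27, department: Research}
  Noah Jackson: {age: 60, department: Support}
  Bob Smith: {age: 28, department: Engineering}
  Quinn Thomas: {age: 43, department: Marketing} <-- MATCH
  Frank Davis: {age: 23, department: HR}

Matches: ["Quinn Thomas"]

["Quinn Thomas"]


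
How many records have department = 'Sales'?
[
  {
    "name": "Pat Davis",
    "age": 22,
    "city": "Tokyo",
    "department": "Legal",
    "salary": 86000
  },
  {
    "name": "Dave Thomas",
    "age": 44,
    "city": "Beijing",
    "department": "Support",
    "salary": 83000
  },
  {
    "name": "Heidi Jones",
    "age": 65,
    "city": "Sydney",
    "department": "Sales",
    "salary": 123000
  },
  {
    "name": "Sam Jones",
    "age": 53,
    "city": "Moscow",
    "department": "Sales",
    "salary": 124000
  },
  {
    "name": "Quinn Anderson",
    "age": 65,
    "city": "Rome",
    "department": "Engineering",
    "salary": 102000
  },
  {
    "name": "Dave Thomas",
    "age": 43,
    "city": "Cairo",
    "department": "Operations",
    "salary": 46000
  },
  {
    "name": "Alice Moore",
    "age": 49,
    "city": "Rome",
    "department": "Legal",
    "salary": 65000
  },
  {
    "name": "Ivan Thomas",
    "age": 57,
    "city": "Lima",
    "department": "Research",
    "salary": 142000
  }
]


Data: 8 records
Condition: department = 'Sales'

Checking each record:
  Pat Davis: Legal
  Dave Thomas: Support
  Heidi Jones: Sales MATCH
  Sam Jones: Sales MATCH
  Quinn Anderson: Engineering
  Dave Thomas: Operations
  Alice Moore: Legal
  Ivan Thomas: Research

Count: 2

2


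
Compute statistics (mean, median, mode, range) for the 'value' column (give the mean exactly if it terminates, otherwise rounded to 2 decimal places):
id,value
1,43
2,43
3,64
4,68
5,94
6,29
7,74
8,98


Data: [43, 43, 64, 68, 94, 29, 74, 98]
Count: 8
Sum: 513
Mean: 513/8 = 64.125
Sorted: [29, 43, 43, 64, 68, 74, 94, 98]
Median: 66.0
Mode: 43 (2 times)
Range: 98 - 29 = 69
Min: 29, Max: 98

mean=64.125, median=66.0, mode=43, range=69


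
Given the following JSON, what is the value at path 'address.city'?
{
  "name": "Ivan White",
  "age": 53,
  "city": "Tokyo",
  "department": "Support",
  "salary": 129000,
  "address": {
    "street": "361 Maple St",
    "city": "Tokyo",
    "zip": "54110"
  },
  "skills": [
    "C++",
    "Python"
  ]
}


Query: address.city
Path: address -> city
Value: Tokyo

Tokyo


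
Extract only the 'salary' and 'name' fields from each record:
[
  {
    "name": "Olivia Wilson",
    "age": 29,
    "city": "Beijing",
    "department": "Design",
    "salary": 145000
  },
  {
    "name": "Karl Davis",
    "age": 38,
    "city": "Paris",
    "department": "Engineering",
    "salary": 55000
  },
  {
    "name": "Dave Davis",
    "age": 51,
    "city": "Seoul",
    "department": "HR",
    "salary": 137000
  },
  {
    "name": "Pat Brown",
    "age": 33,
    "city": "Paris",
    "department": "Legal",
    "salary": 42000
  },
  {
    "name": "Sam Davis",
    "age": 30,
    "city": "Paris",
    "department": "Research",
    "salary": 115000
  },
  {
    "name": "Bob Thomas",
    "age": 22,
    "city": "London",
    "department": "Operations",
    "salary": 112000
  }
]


Original: 6 records with fields: name, age, city, department, salary
Keep: ['salary', 'name']
Drop: ['age', 'city', 'department']
Result: 6 records, 2 fields each

[
  {
    "salary": 145000,
    "name": "Olivia Wilson"
  },
  {
    "salary": 55000,
    "name": "Karl Davis"
  },
  {
    "salary": 137000,
    "name": "Dave Davis"
  },
  {
    "salary": 42000,
    "name": "Pat Brown"
  },
  {
    "salary": 115000,
    "name": "Sam Davis"
  },
  {
    "salary": 112000,
    "name": "Bob Thomas"
  }
]


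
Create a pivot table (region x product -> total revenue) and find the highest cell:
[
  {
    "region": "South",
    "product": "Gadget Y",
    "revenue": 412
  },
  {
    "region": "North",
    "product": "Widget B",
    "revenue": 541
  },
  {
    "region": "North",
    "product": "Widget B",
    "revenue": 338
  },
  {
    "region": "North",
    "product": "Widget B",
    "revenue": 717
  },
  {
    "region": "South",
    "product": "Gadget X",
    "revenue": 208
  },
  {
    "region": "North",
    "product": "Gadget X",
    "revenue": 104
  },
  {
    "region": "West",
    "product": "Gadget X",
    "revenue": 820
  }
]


Pivot: region (rows) x product (columns) -> total revenue

     Gadget X      Gadget Y      Widget B    
North          104             0          1596  
South          208           412             0  
West           820             0             0  

Highest: North / Widget B = $1596

North / Widget B = $1596


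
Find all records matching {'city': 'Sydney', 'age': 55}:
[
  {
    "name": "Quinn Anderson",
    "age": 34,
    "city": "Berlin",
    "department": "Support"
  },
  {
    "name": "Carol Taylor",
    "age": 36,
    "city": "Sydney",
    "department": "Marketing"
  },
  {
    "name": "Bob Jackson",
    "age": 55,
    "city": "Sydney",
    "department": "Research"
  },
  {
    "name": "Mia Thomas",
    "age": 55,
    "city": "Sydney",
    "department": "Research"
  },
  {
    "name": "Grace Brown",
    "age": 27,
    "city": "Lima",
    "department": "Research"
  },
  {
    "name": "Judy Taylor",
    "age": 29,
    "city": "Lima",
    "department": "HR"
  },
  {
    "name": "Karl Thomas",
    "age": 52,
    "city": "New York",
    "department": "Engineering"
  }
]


Search criteria: {'city': 'Sydney', 'age': 55}

Checking 7 records:
  Quinn Anderson: {city: Berlin, age: 34}
  Carol Taylor: {city: Sydney, age: 36}
  Bob Jackson: {city: Sydney, age: 55} <-- MATCH
  Mia Thomas: {city: Sydney, age: 55} <-- MATCH
  Grace Brown: {city: Lima, age: 27}
  Judy Taylor: {city: Lima, age: 29}
  Karl Thomas: {city: New York, age: 52}

Matches: ["Bob Jackson", "Mia Thomas"]

["Bob Jackson", "Mia Thomas"]


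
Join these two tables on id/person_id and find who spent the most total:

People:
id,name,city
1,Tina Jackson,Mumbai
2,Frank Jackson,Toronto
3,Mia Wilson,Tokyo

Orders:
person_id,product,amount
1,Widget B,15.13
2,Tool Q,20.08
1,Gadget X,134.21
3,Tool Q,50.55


Join on: people.id = orders.person_id

Joined rows:
  Tina Jackson (Mumbai) bought Widget B for $15.13
  Frank Jackson (Toronto) bought Tool Q for $20.08
  Tina Jackson (Mumbai) bought Gadget X for $134.21
  Mia Wilson (Tokyo) bought Tool Q for $50.55

Total per person:
  Tina Jackson: $149.34
  Mia Wilson: $50.55
  Frank Jackson: $20.08

Top spender: Tina Jackson ($149.34)

Tina Jackson ($149.34)


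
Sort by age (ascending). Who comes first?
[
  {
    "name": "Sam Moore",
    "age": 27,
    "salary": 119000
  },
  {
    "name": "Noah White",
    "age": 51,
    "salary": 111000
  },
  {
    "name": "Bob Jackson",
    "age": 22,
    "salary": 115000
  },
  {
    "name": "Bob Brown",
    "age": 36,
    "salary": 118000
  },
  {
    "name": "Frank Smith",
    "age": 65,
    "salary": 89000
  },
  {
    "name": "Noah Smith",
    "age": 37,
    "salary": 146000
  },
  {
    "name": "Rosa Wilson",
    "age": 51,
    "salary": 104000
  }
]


Sort by: age (ascending)

Sorted order:
  1. Bob Jackson (age = 22)
  2. Sam Moore (age = 27)
  3. Bob Brown (age = 36)
  4. Noah Smith (age = 37)
  5. Noah White (age = 51)
  6. Rosa Wilson (age = 51)
  7. Frank Smith (age = 65)

First: Bob Jackson

Bob Jackson


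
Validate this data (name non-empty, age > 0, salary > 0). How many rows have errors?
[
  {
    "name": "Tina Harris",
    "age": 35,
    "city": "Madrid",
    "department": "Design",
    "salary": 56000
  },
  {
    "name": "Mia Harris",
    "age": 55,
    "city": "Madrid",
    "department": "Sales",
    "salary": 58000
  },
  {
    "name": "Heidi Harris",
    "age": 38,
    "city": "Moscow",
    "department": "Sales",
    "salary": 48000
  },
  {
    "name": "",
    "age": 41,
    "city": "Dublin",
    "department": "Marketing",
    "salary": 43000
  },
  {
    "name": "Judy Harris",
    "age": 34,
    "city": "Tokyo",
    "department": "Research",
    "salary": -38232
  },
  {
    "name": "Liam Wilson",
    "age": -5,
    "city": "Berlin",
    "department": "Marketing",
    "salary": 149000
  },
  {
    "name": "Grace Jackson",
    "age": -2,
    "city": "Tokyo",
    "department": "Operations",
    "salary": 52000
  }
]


Validating 7 records:
Rules: name non-empty, age > 0, salary > 0

  Row 1 (Tina Harris): OK
  Row 2 (Mia Harris): OK
  Row 3 (Heidi Harris): OK
  Row 4 (???): empty name
  Row 5 (Judy Harris): negative salary: -38232
  Row 6 (Liam Wilson): negative age: -5
  Row 7 (Grace Jackson): negative age: -2

Total errors: 4

4 errors


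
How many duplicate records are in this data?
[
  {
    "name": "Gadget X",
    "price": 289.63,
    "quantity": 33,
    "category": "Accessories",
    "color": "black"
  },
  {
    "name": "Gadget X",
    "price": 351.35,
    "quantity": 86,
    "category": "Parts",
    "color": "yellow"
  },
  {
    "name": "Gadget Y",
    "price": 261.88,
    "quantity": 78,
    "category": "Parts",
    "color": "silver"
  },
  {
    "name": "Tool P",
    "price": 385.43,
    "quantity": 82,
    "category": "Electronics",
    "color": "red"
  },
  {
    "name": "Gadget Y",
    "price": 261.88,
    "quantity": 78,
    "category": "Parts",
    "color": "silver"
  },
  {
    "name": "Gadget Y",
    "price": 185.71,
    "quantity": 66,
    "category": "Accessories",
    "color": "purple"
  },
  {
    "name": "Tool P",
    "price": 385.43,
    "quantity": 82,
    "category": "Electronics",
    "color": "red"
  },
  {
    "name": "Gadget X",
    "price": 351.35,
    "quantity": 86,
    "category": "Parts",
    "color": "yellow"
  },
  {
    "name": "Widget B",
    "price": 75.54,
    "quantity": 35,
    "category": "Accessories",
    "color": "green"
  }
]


Checking 9 records for duplicates:

  Row 1: Gadget X ($289.63, qty 33)
  Row 2: Gadget X ($351.35, qty 86)
  Row 3: Gadget Y ($261.88, qty 78)
  Row 4: Tool P ($385.43, qty 82)
  Row 5: Gadget Y ($261.88, qty 78) <-- DUPLICATE
  Row 6: Gadget Y ($185.71, qty 66)
  Row 7: Tool P ($385.43, qty 82) <-- DUPLICATE
  Row 8: Gadget X ($351.35, qty 86) <-- DUPLICATE
  Row 9: Widget B ($75.54, qty 35)

Duplicates found: 3
Unique records: 6

3 duplicates, 6 unique


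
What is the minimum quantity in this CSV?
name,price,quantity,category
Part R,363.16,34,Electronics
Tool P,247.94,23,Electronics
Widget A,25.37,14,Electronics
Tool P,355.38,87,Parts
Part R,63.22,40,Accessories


Computing minimum quantity:
Values: [34, 23, 14, 87, 40]
Min = 14

14


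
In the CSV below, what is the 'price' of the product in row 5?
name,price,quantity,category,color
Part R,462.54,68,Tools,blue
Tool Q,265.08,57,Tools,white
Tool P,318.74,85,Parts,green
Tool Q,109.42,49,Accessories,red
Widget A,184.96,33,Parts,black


Query: Row 5 ('Widget A'), column 'price'
Value: 184.96

184.96


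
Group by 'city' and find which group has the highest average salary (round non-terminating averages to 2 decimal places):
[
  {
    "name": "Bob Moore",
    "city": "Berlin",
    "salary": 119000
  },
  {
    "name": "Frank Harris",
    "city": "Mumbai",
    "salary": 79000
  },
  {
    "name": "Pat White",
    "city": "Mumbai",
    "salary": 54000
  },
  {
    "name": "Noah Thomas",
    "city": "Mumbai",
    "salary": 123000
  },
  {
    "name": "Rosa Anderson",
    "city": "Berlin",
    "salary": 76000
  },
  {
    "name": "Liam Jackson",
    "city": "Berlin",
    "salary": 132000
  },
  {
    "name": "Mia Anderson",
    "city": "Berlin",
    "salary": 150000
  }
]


Group by: city

Groups:
  Berlin: 4 people, avg salary = 477000/4 = $119250
  Mumbai: 3 people, avg salary = 256000/3 ≈ $85333.33

Highest average salary: Berlin ($119250)

Berlin ($119250)


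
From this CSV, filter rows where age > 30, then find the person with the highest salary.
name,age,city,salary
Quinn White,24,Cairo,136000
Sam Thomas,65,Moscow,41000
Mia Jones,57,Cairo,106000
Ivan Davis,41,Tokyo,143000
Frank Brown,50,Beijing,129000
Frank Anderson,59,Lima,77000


Filter: age > 30
Sort by: salary (descending)

Filtered records (5):
  Ivan Davis, age 41, salary $143000
  Frank Brown, age 50, salary $129000
  Mia Jones, age 57, salary $106000
  Frank Anderson, age 59, salary $77000
  Sam Thomas, age 65, salary $41000

Highest salary: Ivan Davis ($143000)

Ivan Davis


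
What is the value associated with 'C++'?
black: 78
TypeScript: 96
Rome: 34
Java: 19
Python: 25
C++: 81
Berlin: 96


Looking up key 'C++'
Value: 81

81


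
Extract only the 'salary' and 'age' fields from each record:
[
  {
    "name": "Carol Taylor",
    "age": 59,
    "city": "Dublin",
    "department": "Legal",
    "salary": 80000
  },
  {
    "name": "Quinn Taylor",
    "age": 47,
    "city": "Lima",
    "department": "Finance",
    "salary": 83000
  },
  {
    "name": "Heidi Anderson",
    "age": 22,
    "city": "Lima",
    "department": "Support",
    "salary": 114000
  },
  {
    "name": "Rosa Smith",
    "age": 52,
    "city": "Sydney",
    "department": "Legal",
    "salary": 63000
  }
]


Original: 4 records with fields: name, age, city, department, salary
Keep: ['salary', 'age']
Drop: ['name', 'city', 'department']
Result: 4 records, 2 fields each

[
  {
    "salary": 80000,
    "age": 59
  },
  {
    "salary": 83000,
    "age": 47
  },
  {
    "salary": 114000,
    "age": 22
  },
  {
    "salary": 63000,
    "age": 52
  }
]


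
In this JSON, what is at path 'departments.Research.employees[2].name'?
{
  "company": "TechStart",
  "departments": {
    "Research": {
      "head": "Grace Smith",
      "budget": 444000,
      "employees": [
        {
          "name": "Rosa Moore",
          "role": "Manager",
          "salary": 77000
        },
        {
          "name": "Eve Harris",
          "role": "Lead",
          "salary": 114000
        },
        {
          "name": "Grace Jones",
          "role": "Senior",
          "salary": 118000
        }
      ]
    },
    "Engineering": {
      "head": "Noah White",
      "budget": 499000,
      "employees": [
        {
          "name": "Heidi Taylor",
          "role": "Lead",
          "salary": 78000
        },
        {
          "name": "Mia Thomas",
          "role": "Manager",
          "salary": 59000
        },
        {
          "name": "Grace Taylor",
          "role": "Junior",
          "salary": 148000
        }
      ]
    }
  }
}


Path: departments.Research.employees[2].name

Navigate:
  -> departments
  -> Research
  -> employees[2].name = 'Grace Jones'

Grace Jones


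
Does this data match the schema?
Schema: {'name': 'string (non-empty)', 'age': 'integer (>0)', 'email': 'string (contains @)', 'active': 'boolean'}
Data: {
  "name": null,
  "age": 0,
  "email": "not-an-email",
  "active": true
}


Validating each field against schema:
  name: FAIL (null is not a string)
  age: FAIL (0 is not > 0)
  email: FAIL ("not-an-email" does not contain @)
  active: OK (boolean)

Result: INVALID (3 errors: name, age, email)

INVALID (3 errors: name, age, email)


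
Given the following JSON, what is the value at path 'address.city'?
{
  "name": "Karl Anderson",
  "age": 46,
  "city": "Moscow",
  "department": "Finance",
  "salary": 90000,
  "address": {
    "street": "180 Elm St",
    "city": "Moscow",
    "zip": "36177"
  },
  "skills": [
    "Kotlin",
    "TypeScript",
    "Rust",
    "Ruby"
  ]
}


Query: address.city
Path: address -> city
Value: Moscow

Moscow


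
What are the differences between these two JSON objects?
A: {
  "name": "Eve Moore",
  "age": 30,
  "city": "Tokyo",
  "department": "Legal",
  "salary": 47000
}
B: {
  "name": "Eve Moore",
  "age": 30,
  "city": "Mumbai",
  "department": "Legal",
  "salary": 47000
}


Comparing each field (in key order):
  name: same
  age: same
  city: DIFFERENT
  department: same
  salary: same
Differences:
  city: Tokyo -> Mumbai

1 field(s) changed

1 change: city


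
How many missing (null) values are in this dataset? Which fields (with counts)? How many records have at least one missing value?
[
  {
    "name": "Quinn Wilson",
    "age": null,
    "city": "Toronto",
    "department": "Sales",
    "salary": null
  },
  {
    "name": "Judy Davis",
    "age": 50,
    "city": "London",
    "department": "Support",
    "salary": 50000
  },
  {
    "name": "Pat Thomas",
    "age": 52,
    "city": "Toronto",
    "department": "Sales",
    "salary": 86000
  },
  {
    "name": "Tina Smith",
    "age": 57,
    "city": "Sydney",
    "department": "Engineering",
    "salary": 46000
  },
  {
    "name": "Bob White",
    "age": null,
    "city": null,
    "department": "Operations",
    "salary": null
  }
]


Checking for missing (null) values in 5 records:

  Quinn Wilson: age, salary
  Judy Davis: complete
  Pat Thomas: complete
  Tina Smith: complete
  Bob White: age, city, salary

Per field:
  name: 0 missing
  age: 2 missing
  city: 1 missing
  department: 0 missing
  salary: 2 missing

Total missing values: 5
Records with any missing: 2

5 missing values (age: 2, city: 1, salary: 2); 2 incomplete records


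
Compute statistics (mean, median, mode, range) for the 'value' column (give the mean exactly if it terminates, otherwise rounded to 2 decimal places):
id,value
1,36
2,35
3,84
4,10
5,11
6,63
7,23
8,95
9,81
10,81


Data: [36, 35, 84, 10, 11, 63, 23, 95, 81, 81]
Count: 10
Sum: 519
Mean: 519/10 = 51.9
Sorted: [10, 11, 23, 35, 36, 63, 81, 81, 84, 95]
Median: 49.5
Mode: 81 (2 times)
Range: 95 - 10 = 85
Min: 10, Max: 95

mean=51.9, median=49.5, mode=81, range=85


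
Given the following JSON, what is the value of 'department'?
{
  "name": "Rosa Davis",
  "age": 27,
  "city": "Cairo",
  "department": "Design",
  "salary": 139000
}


Looking up field 'department'
Value: Design

Design


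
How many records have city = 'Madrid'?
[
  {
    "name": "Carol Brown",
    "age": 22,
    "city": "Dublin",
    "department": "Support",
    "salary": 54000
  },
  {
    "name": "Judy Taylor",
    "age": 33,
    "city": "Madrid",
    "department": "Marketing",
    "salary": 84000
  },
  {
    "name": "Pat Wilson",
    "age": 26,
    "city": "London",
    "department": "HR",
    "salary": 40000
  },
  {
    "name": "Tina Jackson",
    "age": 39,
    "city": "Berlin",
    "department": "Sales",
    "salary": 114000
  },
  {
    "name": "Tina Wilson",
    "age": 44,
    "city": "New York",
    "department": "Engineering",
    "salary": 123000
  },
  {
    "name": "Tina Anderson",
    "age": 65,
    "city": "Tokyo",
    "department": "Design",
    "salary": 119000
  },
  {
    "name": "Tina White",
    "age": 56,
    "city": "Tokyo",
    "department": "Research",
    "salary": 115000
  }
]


Data: 7 records
Condition: city = 'Madrid'

Checking each record:
  Carol Brown: Dublin
  Judy Taylor: Madrid MATCH
  Pat Wilson: London
  Tina Jackson: Berlin
  Tina Wilson: New York
  Tina Anderson: Tokyo
  Tina White: Tokyo

Count: 1

1


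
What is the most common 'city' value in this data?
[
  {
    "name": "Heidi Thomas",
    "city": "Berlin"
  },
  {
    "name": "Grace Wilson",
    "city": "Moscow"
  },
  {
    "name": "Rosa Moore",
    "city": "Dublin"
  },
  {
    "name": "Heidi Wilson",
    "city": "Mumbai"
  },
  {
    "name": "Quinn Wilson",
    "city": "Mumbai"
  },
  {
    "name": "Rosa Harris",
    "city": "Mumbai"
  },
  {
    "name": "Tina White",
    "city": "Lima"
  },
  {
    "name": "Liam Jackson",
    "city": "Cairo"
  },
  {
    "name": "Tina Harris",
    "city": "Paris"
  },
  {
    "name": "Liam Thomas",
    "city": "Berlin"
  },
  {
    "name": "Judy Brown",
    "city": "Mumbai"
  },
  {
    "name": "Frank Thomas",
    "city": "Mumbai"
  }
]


Counting 'city' values across 12 records:

  Mumbai: 5 #####
  Berlin: 2 ##
  Moscow: 1 #
  Dublin: 1 #
  Lima: 1 #
  Cairo: 1 #
  Paris: 1 #

Most common: Mumbai (5 times)

Mumbai (5 times)


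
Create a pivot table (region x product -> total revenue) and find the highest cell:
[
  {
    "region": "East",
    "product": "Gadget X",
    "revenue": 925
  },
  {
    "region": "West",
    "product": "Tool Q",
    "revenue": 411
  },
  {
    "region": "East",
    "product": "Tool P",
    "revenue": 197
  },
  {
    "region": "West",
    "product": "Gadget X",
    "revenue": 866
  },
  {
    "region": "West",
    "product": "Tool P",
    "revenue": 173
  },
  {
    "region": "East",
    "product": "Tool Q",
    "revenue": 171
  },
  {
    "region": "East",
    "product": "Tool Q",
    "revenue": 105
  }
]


Pivot: region (rows) x product (columns) -> total revenue

     Gadget X      Tool P        Tool Q      
East           925           197           276  
West           866           173           411  

Highest: East / Gadget X = $925

East / Gadget X = $925
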